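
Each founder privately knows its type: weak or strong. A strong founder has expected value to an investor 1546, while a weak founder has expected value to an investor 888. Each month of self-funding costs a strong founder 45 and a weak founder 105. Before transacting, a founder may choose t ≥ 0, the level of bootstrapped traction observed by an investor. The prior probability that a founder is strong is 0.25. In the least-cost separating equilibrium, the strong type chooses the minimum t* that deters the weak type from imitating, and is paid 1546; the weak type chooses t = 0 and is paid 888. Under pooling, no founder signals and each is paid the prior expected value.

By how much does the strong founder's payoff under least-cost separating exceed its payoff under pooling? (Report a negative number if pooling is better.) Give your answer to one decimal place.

Least-cost separating signal: t* solves 888 = 1546 − 105·t*, so t* = (1546 − 888)/105 ≈ 6.2667.
Strong type's separating payoff: 1546 − 45 × t* = 1546 − 45 × (1546 − 888)/105 = 1546 − 29610/105 = 1264.
Pooling payoff: 0.25 × 1546 + 0.75 × 888 = 1052.5.
Difference: 1264 − 1052.5 = 211.5.
The strong type prefers to separate.

211.5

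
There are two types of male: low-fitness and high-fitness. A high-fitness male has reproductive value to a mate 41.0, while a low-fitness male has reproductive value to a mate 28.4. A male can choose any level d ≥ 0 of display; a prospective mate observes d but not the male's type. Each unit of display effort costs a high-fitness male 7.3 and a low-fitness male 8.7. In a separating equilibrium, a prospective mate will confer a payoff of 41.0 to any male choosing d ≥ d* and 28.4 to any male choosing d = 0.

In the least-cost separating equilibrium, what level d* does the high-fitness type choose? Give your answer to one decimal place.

1.4

A low-fitness male choosing d = 0 receives 28.4.
Imitating at d* instead would pay 41.0 at cost 8.7·d*, netting 41.0 − 8.7·d*.
Indifference: 28.4 = 41.0 − 8.7·d*, so d* = (41.0 − 28.4) / 8.7 ≈ 1.4.
At d* the low-fitness type's incentive constraint just binds; the high-fitness type strictly prefers d* since its per-unit cost is lower.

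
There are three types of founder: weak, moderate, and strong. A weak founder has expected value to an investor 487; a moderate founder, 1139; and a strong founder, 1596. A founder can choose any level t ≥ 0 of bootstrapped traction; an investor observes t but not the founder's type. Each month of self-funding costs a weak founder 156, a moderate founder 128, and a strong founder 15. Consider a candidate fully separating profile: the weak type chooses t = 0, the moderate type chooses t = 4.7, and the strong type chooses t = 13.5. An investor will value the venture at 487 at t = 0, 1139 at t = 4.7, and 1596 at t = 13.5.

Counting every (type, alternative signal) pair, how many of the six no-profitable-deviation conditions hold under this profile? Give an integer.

Weak (own payoff 487): to t=4.7 gives 1139 − 156×4.7 = 405.8 → no gain ✓; to t=13.5 gives 1596 − 156×13.5 = -510 → no gain ✓.
Moderate (own payoff 1139 − 128×4.7 = 537.4): to t=0 gives 487 → no gain ✓; to t=13.5 gives 1596 − 128×13.5 = -132 → no gain ✓.
Strong (own payoff 1596 − 15×13.5 = 1393.5): to t=0 gives 487 → no gain ✓; to t=4.7 gives 1139 − 15×4.7 = 1068.5 → no gain ✓.
6 of the 6 constraints hold; this profile is a separating equilibrium.

6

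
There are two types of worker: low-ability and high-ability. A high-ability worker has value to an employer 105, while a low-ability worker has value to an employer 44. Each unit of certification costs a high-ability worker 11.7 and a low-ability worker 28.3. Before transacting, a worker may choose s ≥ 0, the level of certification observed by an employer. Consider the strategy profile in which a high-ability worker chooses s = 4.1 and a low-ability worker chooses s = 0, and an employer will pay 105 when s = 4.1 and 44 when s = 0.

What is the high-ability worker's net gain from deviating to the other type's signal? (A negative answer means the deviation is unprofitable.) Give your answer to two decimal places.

Playing s = 4.1 the high-ability worker receives 105 − 11.7 × 4.1 = 57.03.
Deviating to s = 0 yields 44 instead.
Gain from deviating: 44 − 57.03 = -13.03.
The gain is negative, so the high-ability type's incentive-compatibility constraint is satisfied.

-13.03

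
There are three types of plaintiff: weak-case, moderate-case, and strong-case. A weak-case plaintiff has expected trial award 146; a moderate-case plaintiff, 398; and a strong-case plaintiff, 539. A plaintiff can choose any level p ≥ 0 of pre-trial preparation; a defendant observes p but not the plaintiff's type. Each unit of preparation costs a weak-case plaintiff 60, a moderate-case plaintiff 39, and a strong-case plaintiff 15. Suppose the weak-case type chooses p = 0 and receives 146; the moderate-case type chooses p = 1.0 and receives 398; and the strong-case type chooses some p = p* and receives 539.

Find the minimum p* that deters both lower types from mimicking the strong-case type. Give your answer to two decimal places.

Moderate-case type (on-path payoff 398 − 39×1.0 = 359) won't mimic when 359 ≥ 539 − 39·p*, i.e. p* ≥ 4.62.
Weak-case type (on-path payoff 146) won't mimic when 146 ≥ 539 − 60·p*, i.e. p* ≥ 6.55.
Both must hold, so p* = max(6.55, 4.62) = 6.55. The weak-case type's constraint binds.

6.55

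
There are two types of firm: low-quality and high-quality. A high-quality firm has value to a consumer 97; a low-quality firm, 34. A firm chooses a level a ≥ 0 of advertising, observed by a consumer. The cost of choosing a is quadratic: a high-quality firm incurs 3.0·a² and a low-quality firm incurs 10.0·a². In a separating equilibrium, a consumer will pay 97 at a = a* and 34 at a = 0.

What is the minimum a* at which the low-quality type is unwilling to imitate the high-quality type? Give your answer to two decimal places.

2.51

The low-quality type at a = 0 receives 34; imitating at a* yields 97 − 10.0·a*².
Indifference: 34 = 97 − 10.0·a*², so a*² = (97 − 34) / 10.0 = 6.3.
a* = √6.3 ≈ 2.51.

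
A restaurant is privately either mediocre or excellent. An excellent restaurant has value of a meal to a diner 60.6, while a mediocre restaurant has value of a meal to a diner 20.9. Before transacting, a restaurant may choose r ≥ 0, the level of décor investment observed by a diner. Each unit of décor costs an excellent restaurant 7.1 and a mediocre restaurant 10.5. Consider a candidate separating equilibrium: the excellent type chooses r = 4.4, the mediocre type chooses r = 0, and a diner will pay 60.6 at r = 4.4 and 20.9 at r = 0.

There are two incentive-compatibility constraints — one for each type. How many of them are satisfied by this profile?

2

Mediocre type: stay at 0 → 20.9; mimic → 60.6 − 10.5 × 4.4 = 14.4. IC holds (20.9 ≥ 14.4).
Excellent type: signal → 60.6 − 7.1 × 4.4 = 29.36; deviate to 0 → 20.9. IC holds (29.36 ≥ 20.9).
2 of 2 constraints hold, so this is a separating equilibrium.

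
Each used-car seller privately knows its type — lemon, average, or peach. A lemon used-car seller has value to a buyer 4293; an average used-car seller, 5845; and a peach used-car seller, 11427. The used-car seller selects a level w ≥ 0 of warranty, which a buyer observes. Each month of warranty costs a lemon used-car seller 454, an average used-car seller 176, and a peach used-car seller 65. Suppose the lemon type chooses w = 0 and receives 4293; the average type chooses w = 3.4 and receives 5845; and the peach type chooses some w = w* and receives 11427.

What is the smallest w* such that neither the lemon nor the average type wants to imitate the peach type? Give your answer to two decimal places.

35.12

Average type (on-path payoff 5845 − 176×3.4 = 5246.6) won't mimic when 5246.6 ≥ 11427 − 176·w*, i.e. w* ≥ 35.12.
Lemon type (on-path payoff 4293) won't mimic when 4293 ≥ 11427 − 454·w*, i.e. w* ≥ 15.71.
Both must hold, so w* = max(15.71, 35.12) = 35.12. The average type's constraint binds.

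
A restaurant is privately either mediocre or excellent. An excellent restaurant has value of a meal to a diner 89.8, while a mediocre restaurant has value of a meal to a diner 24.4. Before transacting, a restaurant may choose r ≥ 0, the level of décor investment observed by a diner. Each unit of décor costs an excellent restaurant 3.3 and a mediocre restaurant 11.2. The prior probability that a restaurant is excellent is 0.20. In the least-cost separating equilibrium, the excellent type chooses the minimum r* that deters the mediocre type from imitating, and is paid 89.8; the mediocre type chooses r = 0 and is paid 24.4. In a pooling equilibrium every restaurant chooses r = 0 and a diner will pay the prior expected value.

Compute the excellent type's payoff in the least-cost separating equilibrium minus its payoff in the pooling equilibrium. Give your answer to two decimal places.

Least-cost separating signal: r* solves 24.4 = 89.8 − 11.2·r*, so r* = (89.8 − 24.4)/11.2 ≈ 5.8393.
Excellent type's separating payoff: 89.8 − 3.3 × r* = 89.8 − 3.3 × (89.8 − 24.4)/11.2 = 89.8 − 215.82/11.2 ≈ 70.5304.
Pooling payoff: 0.20 × 89.8 + 0.80 × 24.4 = 37.48.
Difference: 70.5304 − 37.48 = 33.0504, i.e. 33.05 to two decimal places.
The excellent type prefers to separate.

33.05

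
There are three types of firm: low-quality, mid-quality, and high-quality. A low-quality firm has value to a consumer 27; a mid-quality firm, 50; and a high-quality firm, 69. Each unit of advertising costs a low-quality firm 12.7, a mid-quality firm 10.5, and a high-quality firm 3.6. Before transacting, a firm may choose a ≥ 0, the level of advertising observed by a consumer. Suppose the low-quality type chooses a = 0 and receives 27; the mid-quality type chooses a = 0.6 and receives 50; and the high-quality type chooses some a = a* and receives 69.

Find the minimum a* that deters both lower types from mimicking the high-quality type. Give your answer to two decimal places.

3.31

Mid-quality type (on-path payoff 50 − 10.5×0.6 = 43.7) won't mimic when 43.7 ≥ 69 − 10.5·a*, i.e. a* ≥ 2.41.
Low-quality type (on-path payoff 27) won't mimic when 27 ≥ 69 − 12.7·a*, i.e. a* ≥ 3.31.
Both must hold, so a* = max(3.31, 2.41) = 3.31. The low-quality type's constraint binds.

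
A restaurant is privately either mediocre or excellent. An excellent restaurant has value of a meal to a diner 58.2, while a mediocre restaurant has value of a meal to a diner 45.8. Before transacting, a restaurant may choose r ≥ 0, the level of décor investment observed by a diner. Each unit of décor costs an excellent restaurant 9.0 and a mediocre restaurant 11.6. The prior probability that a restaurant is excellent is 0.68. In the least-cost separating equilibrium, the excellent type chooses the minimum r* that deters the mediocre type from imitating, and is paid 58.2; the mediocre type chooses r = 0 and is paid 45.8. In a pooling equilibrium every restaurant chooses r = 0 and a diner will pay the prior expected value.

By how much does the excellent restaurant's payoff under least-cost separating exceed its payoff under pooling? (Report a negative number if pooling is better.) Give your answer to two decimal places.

Least-cost separating signal: r* solves 45.8 = 58.2 − 11.6·r*, so r* = (58.2 − 45.8)/11.6 ≈ 1.0690.
Excellent type's separating payoff: 58.2 − 9.0 × r* = 58.2 − 9.0 × (58.2 − 45.8)/11.6 = 58.2 − 111.6/11.6 ≈ 48.5793.
Pooling payoff: 0.68 × 58.2 + 0.32 × 45.8 = 54.232.
Difference: 48.5793 − 54.232 = -5.6527, i.e. -5.65 to two decimal places.
The excellent type would prefer the pooling outcome.

-5.65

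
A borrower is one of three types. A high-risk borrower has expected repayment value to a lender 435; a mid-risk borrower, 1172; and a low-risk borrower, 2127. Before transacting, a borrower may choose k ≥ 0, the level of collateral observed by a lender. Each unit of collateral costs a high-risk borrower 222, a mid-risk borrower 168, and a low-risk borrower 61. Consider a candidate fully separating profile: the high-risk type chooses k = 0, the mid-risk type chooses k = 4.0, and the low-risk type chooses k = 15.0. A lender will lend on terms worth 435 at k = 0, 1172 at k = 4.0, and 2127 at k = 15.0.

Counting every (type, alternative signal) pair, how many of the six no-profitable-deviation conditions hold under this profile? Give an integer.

Low-risk (own payoff 2127 − 61×15.0 = 1212): to k=0 gives 435 → no gain ✓; to k=4.0 gives 1172 − 61×4.0 = 928 → no gain ✓.
Mid-risk (own payoff 1172 − 168×4.0 = 500): to k=0 gives 435 → no gain ✓; to k=15.0 gives 2127 − 168×15.0 = -393 → no gain ✓.
High-risk (own payoff 435): to k=4.0 gives 1172 − 222×4.0 = 284 → no gain ✓; to k=15.0 gives 2127 − 222×15.0 = -1203 → no gain ✓.
6 of the 6 constraints hold; this profile is a separating equilibrium.

6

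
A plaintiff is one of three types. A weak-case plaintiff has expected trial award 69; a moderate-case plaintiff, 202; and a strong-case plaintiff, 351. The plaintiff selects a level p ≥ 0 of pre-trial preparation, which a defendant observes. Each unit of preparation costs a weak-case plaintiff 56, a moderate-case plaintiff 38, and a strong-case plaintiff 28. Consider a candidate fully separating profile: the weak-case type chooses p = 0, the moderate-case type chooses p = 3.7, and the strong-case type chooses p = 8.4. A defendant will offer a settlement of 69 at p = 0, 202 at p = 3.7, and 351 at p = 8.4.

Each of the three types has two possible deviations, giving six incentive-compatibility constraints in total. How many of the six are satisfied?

Moderate-case (own payoff 202 − 38×3.7 = 61.4): to p=0 gives 69 → profitable ✗; to p=8.4 gives 351 − 38×8.4 = 31.8 → no gain ✓.
Strong-case (own payoff 351 − 28×8.4 = 115.8): to p=0 gives 69 → no gain ✓; to p=3.7 gives 202 − 28×3.7 = 98.4 → no gain ✓.
Weak-case (own payoff 69): to p=3.7 gives 202 − 56×3.7 = -5.2 → no gain ✓; to p=8.4 gives 351 − 56×8.4 = -119.4 → no gain ✓.
5 of the 6 constraints hold; not an equilibrium.

5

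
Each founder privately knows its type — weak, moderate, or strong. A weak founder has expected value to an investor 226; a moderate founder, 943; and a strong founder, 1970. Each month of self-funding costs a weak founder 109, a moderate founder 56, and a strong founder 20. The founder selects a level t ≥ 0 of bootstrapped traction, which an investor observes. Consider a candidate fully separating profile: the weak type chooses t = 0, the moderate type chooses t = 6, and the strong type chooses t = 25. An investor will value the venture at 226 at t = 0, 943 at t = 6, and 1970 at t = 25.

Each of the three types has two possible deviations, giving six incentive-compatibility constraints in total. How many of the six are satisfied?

Moderate (own payoff 943 − 56×6 = 607): to t=0 gives 226 → no gain ✓; to t=25 gives 1970 − 56×25 = 570 → no gain ✓.
Strong (own payoff 1970 − 20×25 = 1470): to t=0 gives 226 → no gain ✓; to t=6 gives 943 − 20×6 = 823 → no gain ✓.
Weak (own payoff 226): to t=6 gives 943 − 109×6 = 289 → profitable ✗; to t=25 gives 1970 − 109×25 = -755 → no gain ✓.
5 of the 6 constraints hold; not an equilibrium.

5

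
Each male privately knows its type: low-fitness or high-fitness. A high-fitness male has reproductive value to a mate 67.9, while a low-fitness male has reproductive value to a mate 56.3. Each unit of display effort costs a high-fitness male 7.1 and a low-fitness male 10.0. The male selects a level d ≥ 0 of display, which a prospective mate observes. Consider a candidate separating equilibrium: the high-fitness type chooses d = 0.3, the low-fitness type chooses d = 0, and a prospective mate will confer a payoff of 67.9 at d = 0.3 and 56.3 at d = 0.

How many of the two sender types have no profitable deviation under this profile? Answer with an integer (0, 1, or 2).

Low-fitness type: stay at 0 → 56.3; mimic → 67.9 − 10.0 × 0.3 = 64.9. IC fails (56.3 < 64.9).
High-fitness type: signal → 67.9 − 7.1 × 0.3 = 65.77; deviate to 0 → 56.3. IC holds (65.77 ≥ 56.3).
1 of 2 constraints hold, so this profile is not an equilibrium.

1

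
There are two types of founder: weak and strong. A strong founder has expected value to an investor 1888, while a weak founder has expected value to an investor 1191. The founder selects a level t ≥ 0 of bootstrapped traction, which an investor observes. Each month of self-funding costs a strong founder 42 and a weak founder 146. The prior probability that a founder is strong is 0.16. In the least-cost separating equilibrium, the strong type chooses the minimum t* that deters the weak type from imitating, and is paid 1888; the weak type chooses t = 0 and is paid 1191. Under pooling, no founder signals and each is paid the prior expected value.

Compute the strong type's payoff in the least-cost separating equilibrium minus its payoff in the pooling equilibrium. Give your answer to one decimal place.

385.0

Least-cost separating signal: t* solves 1191 = 1888 − 146·t*, so t* = (1888 − 1191)/146 ≈ 4.7740.
Strong type's separating payoff: 1888 − 42 × t* = 1888 − 42 × (1888 − 1191)/146 = 1888 − 29274/146 ≈ 1687.493.
Pooling payoff: 0.16 × 1888 + 0.84 × 1191 = 1302.52.
Difference: 1687.493 − 1302.52 = 384.973, i.e. 385.0 to one decimal place.
The strong type prefers to separate.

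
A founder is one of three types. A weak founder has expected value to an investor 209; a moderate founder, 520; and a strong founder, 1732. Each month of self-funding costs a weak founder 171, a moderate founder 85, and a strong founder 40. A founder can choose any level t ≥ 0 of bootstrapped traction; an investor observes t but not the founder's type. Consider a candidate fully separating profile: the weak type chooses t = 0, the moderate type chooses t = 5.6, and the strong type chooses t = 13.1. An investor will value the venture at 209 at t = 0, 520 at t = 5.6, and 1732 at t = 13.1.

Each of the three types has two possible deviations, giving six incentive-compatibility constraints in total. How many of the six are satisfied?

4

Weak (own payoff 209): to t=5.6 gives 520 − 171×5.6 = -437.6 → no gain ✓; to t=13.1 gives 1732 − 171×13.1 = -508.1 → no gain ✓.
Moderate (own payoff 520 − 85×5.6 = 44): to t=0 gives 209 → profitable ✗; to t=13.1 gives 1732 − 85×13.1 = 618.5 → profitable ✗.
Strong (own payoff 1732 − 40×13.1 = 1208): to t=0 gives 209 → no gain ✓; to t=5.6 gives 520 − 40×5.6 = 296 → no gain ✓.
4 of the 6 constraints hold; not an equilibrium.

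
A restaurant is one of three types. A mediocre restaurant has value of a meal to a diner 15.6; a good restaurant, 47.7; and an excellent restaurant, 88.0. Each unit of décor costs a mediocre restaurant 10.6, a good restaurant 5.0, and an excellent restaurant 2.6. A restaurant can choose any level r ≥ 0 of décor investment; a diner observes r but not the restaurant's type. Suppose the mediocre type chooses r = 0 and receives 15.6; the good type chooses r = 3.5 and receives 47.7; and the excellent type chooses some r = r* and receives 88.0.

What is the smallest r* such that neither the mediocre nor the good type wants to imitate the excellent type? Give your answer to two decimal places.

11.56

Good type (on-path payoff 47.7 − 5.0×3.5 = 30.2) won't mimic when 30.2 ≥ 88.0 − 5.0·r*, i.e. r* ≥ 11.56.
Mediocre type (on-path payoff 15.6) won't mimic when 15.6 ≥ 88.0 − 10.6·r*, i.e. r* ≥ 6.83.
Both must hold, so r* = max(6.83, 11.56) = 11.56. The good type's constraint binds.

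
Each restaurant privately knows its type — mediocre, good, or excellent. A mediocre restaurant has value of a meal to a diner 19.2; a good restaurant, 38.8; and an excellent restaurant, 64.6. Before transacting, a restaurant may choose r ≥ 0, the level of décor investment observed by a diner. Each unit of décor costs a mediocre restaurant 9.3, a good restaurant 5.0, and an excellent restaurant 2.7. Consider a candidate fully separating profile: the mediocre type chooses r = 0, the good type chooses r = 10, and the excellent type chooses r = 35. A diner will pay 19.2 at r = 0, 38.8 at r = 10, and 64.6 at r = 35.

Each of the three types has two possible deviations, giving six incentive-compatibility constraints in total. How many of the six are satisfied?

3

Good (own payoff 38.8 − 5.0×10 = -11.2): to r=0 gives 19.2 → profitable ✗; to r=35 gives 64.6 − 5.0×35 = -110.4 → no gain ✓.
Excellent (own payoff 64.6 − 2.7×35 = -29.9): to r=0 gives 19.2 → profitable ✗; to r=10 gives 38.8 − 2.7×10 = 11.8 → profitable ✗.
Mediocre (own payoff 19.2): to r=10 gives 38.8 − 9.3×10 = -54.2 → no gain ✓; to r=35 gives 64.6 − 9.3×35 = -260.9 → no gain ✓.
3 of the 6 constraints hold; not an equilibrium.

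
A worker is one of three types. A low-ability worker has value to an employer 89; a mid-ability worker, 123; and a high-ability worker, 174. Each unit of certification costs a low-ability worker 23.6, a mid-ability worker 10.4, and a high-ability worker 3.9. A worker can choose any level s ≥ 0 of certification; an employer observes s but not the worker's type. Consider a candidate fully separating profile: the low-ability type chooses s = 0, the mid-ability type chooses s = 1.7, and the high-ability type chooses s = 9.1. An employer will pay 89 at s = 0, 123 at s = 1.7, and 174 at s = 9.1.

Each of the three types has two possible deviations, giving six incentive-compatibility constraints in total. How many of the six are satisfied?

Low-ability (own payoff 89): to s=1.7 gives 123 − 23.6×1.7 = 82.88 → no gain ✓; to s=9.1 gives 174 − 23.6×9.1 = -40.76 → no gain ✓.
High-ability (own payoff 174 − 3.9×9.1 = 138.51): to s=0 gives 89 → no gain ✓; to s=1.7 gives 123 − 3.9×1.7 = 116.37 → no gain ✓.
Mid-ability (own payoff 123 − 10.4×1.7 = 105.32): to s=0 gives 89 → no gain ✓; to s=9.1 gives 174 − 10.4×9.1 = 79.36 → no gain ✓.
6 of the 6 constraints hold; this profile is a separating equilibrium.

6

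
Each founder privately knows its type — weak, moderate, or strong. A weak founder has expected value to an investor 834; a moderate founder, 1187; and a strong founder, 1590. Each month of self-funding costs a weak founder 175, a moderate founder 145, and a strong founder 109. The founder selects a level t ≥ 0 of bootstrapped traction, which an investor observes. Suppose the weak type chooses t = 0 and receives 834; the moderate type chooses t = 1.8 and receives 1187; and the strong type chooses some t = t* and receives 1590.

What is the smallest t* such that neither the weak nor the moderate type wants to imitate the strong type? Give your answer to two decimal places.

Moderate type (on-path payoff 1187 − 145×1.8 = 926) won't mimic when 926 ≥ 1590 − 145·t*, i.e. t* ≥ 4.58.
Weak type (on-path payoff 834) won't mimic when 834 ≥ 1590 − 175·t*, i.e. t* ≥ 4.32.
Both must hold, so t* = max(4.32, 4.58) = 4.58. The moderate type's constraint binds.

4.58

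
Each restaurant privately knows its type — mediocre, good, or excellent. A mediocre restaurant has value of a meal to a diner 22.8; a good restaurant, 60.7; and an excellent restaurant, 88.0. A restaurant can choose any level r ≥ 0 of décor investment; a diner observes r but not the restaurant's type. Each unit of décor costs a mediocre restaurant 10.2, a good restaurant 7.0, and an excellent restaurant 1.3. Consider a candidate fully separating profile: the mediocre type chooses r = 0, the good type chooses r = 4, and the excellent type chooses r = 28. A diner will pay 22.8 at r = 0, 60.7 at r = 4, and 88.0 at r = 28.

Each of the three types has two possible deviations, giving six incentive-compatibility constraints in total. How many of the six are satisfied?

5

Good (own payoff 60.7 − 7.0×4 = 32.7): to r=0 gives 22.8 → no gain ✓; to r=28 gives 88.0 − 7.0×28 = -108 → no gain ✓.
Mediocre (own payoff 22.8): to r=4 gives 60.7 − 10.2×4 = 19.9 → no gain ✓; to r=28 gives 88.0 − 10.2×28 = -197.6 → no gain ✓.
Excellent (own payoff 88.0 − 1.3×28 = 51.6): to r=0 gives 22.8 → no gain ✓; to r=4 gives 60.7 − 1.3×4 = 55.5 → profitable ✗.
5 of the 6 constraints hold; not an equilibrium.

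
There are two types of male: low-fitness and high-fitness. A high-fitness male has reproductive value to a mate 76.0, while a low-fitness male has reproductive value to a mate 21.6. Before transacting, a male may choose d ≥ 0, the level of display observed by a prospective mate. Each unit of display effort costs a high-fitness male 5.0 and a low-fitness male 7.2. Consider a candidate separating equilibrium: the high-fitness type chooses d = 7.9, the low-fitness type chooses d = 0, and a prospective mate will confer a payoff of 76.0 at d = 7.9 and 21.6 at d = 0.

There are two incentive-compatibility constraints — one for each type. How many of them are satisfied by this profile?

Low-fitness type: stay at 0 → 21.6; mimic → 76.0 − 7.2 × 7.9 = 19.12. IC holds (21.6 ≥ 19.12).
High-fitness type: signal → 76.0 − 5.0 × 7.9 = 36.5; deviate to 0 → 21.6. IC holds (36.5 ≥ 21.6).
2 of 2 constraints hold, so this is a separating equilibrium.

2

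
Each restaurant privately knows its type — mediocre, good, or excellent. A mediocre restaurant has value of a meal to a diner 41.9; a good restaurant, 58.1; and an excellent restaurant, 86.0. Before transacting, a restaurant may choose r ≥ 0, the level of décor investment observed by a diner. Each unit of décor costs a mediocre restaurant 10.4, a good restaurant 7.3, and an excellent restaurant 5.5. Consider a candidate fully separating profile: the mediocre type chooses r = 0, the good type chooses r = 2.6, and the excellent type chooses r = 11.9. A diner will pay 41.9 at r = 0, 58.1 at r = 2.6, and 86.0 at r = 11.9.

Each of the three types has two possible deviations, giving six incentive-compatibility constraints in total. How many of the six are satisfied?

Good (own payoff 58.1 − 7.3×2.6 = 39.12): to r=0 gives 41.9 → profitable ✗; to r=11.9 gives 86.0 − 7.3×11.9 = -0.87 → no gain ✓.
Mediocre (own payoff 41.9): to r=2.6 gives 58.1 − 10.4×2.6 = 31.06 → no gain ✓; to r=11.9 gives 86.0 − 10.4×11.9 = -37.76 → no gain ✓.
Excellent (own payoff 86.0 − 5.5×11.9 = 20.55): to r=0 gives 41.9 → profitable ✗; to r=2.6 gives 58.1 − 5.5×2.6 = 43.8 → profitable ✗.
3 of the 6 constraints hold; not an equilibrium.

3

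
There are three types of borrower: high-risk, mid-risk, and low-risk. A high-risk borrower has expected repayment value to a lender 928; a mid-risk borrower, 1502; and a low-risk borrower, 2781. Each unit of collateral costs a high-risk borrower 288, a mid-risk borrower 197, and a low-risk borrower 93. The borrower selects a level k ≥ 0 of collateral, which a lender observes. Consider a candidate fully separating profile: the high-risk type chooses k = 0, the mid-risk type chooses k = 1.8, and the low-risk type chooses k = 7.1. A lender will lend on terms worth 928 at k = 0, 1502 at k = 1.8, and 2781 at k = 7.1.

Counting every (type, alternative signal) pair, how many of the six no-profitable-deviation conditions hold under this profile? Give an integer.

Low-risk (own payoff 2781 − 93×7.1 = 2120.7): to k=0 gives 928 → no gain ✓; to k=1.8 gives 1502 − 93×1.8 = 1334.6 → no gain ✓.
High-risk (own payoff 928): to k=1.8 gives 1502 − 288×1.8 = 983.6 → profitable ✗; to k=7.1 gives 2781 − 288×7.1 = 736.2 → no gain ✓.
Mid-risk (own payoff 1502 − 197×1.8 = 1147.4): to k=0 gives 928 → no gain ✓; to k=7.1 gives 2781 − 197×7.1 = 1382.3 → profitable ✗.
4 of the 6 constraints hold; not an equilibrium.

4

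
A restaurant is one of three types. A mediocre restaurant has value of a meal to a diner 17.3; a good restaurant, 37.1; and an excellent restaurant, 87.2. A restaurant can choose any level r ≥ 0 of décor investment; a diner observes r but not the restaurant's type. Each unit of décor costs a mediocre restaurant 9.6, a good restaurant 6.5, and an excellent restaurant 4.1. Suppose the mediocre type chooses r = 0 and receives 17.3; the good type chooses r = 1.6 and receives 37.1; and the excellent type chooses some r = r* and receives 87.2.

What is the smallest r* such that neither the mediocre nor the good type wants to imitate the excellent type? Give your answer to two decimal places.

9.31

Good type (on-path payoff 37.1 − 6.5×1.6 = 26.7) won't mimic when 26.7 ≥ 87.2 − 6.5·r*, i.e. r* ≥ 9.31.
Mediocre type (on-path payoff 17.3) won't mimic when 17.3 ≥ 87.2 − 9.6·r*, i.e. r* ≥ 7.28.
Both must hold, so r* = max(7.28, 9.31) = 9.31. The good type's constraint binds.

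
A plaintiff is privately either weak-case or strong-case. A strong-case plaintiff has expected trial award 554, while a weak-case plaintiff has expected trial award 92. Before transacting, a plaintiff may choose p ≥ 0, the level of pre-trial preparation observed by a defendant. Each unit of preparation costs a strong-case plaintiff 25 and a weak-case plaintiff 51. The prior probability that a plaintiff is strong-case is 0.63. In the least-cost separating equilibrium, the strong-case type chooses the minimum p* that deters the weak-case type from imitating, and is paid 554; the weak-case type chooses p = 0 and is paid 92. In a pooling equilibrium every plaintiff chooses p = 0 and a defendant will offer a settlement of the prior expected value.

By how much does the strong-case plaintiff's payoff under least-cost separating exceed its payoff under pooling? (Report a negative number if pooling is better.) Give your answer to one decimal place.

-55.5

Least-cost separating signal: p* solves 92 = 554 − 51·p*, so p* = (554 − 92)/51 ≈ 9.0588.
Strong-case type's separating payoff: 554 − 25 × p* = 554 − 25 × (554 − 92)/51 = 554 − 11550/51 ≈ 327.529.
Pooling payoff: 0.63 × 554 + 0.37 × 92 = 383.06.
Difference: 327.529 − 383.06 = -55.531, i.e. -55.5 to one decimal place.
The strong-case type would prefer the pooling outcome.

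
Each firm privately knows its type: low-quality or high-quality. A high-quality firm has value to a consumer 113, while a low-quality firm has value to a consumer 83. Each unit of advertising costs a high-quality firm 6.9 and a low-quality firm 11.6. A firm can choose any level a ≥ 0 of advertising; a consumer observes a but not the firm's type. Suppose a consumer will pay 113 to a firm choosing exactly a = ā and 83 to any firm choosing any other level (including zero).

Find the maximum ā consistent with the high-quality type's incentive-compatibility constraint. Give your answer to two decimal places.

Choosing ā yields the high-quality type 113 − 6.9·ā; choosing zero yields 83.
The high-quality type is indifferent at 113 − 6.9·ā = 83, i.e. ā = (113 − 83) / 6.9 ≈ 4.35.
For any ā above 4.35 the high-quality type would rather pool at zero, so separation collapses.

4.35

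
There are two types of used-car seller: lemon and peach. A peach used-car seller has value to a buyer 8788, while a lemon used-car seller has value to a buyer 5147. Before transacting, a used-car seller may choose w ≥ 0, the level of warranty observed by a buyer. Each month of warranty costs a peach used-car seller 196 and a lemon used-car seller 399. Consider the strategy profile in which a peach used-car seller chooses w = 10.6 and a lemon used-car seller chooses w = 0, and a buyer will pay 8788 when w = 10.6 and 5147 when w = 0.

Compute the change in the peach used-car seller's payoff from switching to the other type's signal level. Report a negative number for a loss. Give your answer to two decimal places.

Playing w = 10.6 the peach used-car seller receives 8788 − 196 × 10.6 = 6710.4.
Deviating to w = 0 yields 5147 instead.
Gain from deviating: 5147 − 6710.4 = -1563.40.
The gain is negative, so the peach type's incentive-compatibility constraint is satisfied.

-1563.40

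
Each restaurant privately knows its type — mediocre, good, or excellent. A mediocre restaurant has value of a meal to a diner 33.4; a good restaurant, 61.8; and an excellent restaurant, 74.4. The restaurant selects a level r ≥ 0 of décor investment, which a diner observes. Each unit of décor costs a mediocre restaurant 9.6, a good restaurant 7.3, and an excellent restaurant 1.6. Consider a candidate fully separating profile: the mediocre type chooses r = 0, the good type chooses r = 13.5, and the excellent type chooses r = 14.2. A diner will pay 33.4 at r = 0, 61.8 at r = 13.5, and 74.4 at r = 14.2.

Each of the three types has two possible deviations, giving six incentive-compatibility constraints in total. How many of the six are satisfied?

Good (own payoff 61.8 − 7.3×13.5 = -36.75): to r=0 gives 33.4 → profitable ✗; to r=14.2 gives 74.4 − 7.3×14.2 = -29.26 → profitable ✗.
Excellent (own payoff 74.4 − 1.6×14.2 = 51.68): to r=0 gives 33.4 → no gain ✓; to r=13.5 gives 61.8 − 1.6×13.5 = 40.2 → no gain ✓.
Mediocre (own payoff 33.4): to r=13.5 gives 61.8 − 9.6×13.5 = -67.8 → no gain ✓; to r=14.2 gives 74.4 − 9.6×14.2 = -61.92 → no gain ✓.
4 of the 6 constraints hold; not an equilibrium.

4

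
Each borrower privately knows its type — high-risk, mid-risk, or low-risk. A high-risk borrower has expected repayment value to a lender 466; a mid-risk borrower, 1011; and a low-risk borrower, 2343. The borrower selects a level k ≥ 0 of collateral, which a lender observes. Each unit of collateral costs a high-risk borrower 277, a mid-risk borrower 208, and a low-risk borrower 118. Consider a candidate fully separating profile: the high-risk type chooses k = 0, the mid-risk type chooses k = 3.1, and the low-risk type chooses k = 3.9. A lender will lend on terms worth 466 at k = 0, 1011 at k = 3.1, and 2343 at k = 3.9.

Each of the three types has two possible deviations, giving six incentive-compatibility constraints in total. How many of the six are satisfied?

3

High-risk (own payoff 466): to k=3.1 gives 1011 − 277×3.1 = 152.3 → no gain ✓; to k=3.9 gives 2343 − 277×3.9 = 1262.7 → profitable ✗.
Mid-risk (own payoff 1011 − 208×3.1 = 366.2): to k=0 gives 466 → profitable ✗; to k=3.9 gives 2343 − 208×3.9 = 1531.8 → profitable ✗.
Low-risk (own payoff 2343 − 118×3.9 = 1882.8): to k=0 gives 466 → no gain ✓; to k=3.1 gives 1011 − 118×3.1 = 645.2 → no gain ✓.
3 of the 6 constraints hold; not an equilibrium.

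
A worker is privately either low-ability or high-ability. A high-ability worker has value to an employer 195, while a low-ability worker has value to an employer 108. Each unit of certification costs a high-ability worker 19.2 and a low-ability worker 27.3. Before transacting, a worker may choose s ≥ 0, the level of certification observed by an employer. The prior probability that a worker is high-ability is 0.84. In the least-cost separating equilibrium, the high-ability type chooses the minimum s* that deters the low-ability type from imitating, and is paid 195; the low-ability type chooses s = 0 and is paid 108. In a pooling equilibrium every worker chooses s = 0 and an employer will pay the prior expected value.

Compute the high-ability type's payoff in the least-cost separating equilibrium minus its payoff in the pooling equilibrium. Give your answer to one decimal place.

Least-cost separating signal: s* solves 108 = 195 − 27.3·s*, so s* = (195 − 108)/27.3 ≈ 3.1868.
High-ability type's separating payoff: 195 − 19.2 × s* = 195 − 19.2 × (195 − 108)/27.3 = 195 − 1670.4/27.3 ≈ 133.813.
Pooling payoff: 0.84 × 195 + 0.16 × 108 = 181.08.
Difference: 133.813 − 181.08 = -47.267, i.e. -47.3 to one decimal place.
The high-ability type would prefer the pooling outcome.

-47.3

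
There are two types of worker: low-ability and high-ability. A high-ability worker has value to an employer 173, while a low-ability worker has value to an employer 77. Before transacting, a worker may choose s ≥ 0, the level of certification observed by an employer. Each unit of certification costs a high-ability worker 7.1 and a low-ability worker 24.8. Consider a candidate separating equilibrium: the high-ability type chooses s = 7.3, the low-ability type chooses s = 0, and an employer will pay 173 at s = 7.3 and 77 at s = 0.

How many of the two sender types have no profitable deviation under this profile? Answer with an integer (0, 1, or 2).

High-ability type: signal → 173 − 7.1 × 7.3 = 121.17; deviate to 0 → 77. IC holds (121.17 ≥ 77).
Low-ability type: stay at 0 → 77; mimic → 173 − 24.8 × 7.3 = -8.04. IC holds (77 ≥ -8.04).
2 of 2 constraints hold, so this is a separating equilibrium.

2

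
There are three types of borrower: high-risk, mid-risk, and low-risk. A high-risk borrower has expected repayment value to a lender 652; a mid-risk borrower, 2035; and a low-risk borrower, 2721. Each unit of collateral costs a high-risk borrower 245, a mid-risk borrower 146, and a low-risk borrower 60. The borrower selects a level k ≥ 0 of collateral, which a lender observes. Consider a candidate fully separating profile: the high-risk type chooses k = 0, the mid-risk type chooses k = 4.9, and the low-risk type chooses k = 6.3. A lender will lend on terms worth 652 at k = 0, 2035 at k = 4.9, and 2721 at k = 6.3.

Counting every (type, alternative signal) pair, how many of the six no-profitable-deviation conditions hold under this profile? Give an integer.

High-risk (own payoff 652): to k=4.9 gives 2035 − 245×4.9 = 834.5 → profitable ✗; to k=6.3 gives 2721 − 245×6.3 = 1177.5 → profitable ✗.
Low-risk (own payoff 2721 − 60×6.3 = 2343): to k=0 gives 652 → no gain ✓; to k=4.9 gives 2035 − 60×4.9 = 1741 → no gain ✓.
Mid-risk (own payoff 2035 − 146×4.9 = 1319.6): to k=0 gives 652 → no gain ✓; to k=6.3 gives 2721 − 146×6.3 = 1801.2 → profitable ✗.
3 of the 6 constraints hold; not an equilibrium.

3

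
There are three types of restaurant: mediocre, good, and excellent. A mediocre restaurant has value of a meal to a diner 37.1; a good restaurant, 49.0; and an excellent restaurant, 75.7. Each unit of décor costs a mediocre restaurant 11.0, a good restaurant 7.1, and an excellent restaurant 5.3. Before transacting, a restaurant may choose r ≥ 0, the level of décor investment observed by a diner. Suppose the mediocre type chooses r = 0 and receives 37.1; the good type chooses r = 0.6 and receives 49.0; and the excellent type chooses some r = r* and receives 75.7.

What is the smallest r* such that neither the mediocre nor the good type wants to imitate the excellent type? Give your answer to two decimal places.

4.36

Mediocre type (on-path payoff 37.1) won't mimic when 37.1 ≥ 75.7 − 11.0·r*, i.e. r* ≥ 3.51.
Good type (on-path payoff 49.0 − 7.1×0.6 = 44.74) won't mimic when 44.74 ≥ 75.7 − 7.1·r*, i.e. r* ≥ 4.36.
Both must hold, so r* = max(3.51, 4.36) = 4.36. The good type's constraint binds.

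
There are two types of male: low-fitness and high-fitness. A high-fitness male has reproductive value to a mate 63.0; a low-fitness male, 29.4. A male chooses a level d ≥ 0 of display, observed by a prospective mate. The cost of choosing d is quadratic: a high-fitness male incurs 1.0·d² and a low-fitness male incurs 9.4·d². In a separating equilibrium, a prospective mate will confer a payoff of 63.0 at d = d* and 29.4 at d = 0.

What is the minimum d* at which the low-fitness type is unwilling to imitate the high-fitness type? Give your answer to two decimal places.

1.89

The low-fitness type at d = 0 receives 29.4; imitating at d* yields 63.0 − 9.4·d*².
Indifference: 29.4 = 63.0 − 9.4·d*², so d*² = (63.0 − 29.4) / 9.4 ≈ 3.5745.
d* = √3.5745 ≈ 1.89.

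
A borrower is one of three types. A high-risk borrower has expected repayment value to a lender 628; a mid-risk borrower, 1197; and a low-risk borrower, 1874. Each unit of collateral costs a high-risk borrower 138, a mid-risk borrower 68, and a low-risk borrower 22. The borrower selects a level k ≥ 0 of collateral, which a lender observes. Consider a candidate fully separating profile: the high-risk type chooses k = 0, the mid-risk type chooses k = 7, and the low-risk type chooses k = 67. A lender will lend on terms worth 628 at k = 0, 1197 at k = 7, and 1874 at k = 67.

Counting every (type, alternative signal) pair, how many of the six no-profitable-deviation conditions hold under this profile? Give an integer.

4

Low-risk (own payoff 1874 − 22×67 = 400): to k=0 gives 628 → profitable ✗; to k=7 gives 1197 − 22×7 = 1043 → profitable ✗.
High-risk (own payoff 628): to k=7 gives 1197 − 138×7 = 231 → no gain ✓; to k=67 gives 1874 − 138×67 = -7372 → no gain ✓.
Mid-risk (own payoff 1197 − 68×7 = 721): to k=0 gives 628 → no gain ✓; to k=67 gives 1874 − 68×67 = -2682 → no gain ✓.
4 of the 6 constraints hold; not an equilibrium.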